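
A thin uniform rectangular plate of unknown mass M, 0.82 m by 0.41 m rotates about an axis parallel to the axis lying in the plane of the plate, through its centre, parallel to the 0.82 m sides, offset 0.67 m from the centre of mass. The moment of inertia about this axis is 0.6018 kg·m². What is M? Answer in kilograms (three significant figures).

I = I_cm + Md² = (1/12)Mb² + Md² = M·[0.0833333·(0.41)² + (0.67)²] = M·0.46291.
So M = 0.6018 / 0.46291 = 1.3 kg.

1.30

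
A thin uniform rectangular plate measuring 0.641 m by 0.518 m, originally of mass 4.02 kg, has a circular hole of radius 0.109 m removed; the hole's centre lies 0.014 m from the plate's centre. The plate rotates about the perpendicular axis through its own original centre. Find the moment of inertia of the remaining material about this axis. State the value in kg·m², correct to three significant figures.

Unpierced body about its centre: I₀ = (1/12)M(a²+b²) = (1/12)(4.02)[(0.641)² + (0.518)²] = 0.22753 kg·m².
The removed disk has mass m = M·πr²/(ab) = (4.02)·π(0.109)²/(0.641·0.518) = 0.4519 kg (same uniform areal density).
Its moment of inertia about the rotation axis (parallel-axis theorem): I_hole = (1/2)mr² + md² = (1/2)(0.4519)(0.109)² + (0.4519)(0.014)² = 0.0027731 kg·m².
Treating the hole as negative mass, I = I₀ − I_hole = 0.22753 − 0.0027731 = 0.22476 kg·m².

0.225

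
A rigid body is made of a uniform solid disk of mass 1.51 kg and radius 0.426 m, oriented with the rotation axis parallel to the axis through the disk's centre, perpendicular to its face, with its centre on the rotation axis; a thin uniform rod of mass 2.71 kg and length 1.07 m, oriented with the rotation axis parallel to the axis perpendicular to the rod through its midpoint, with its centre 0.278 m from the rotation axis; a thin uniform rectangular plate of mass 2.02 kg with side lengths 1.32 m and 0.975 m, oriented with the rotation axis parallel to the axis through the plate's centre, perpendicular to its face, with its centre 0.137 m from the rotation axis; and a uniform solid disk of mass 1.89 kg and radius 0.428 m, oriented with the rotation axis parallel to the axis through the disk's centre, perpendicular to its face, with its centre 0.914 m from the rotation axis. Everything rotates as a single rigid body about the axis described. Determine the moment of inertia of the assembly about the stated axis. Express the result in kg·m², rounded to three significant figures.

Solid disk: I_cm = (1/2)MR² = (1/2)(1.51)(0.426)² = 0.13701 kg·m²; axis through the centre, so I = 0.13701 kg·m².
Thin rod: I_cm = (1/12)ML² = (1/12)(2.71)(1.07)² = 0.25856 kg·m²; centre at d = 0.278 m, so the parallel axis theorem gives I = 0.25856 + (2.71)(0.278)² = 0.468 kg·m².
Rectangular plate: I_cm = (1/12)M(a²+b²) = (1/12)(2.02)[(1.32)² + (0.975)²] = 0.45333 kg·m²; centre at d = 0.137 m, so the parallel axis theorem gives I = 0.45333 + (2.02)(0.137)² = 0.49124 kg·m².
Solid disk: I_cm = (1/2)MR² = (1/2)(1.89)(0.428)² = 0.17311 kg·m²; centre at d = 0.914 m, so the parallel axis theorem gives I = 0.17311 + (1.89)(0.914)² = 1.752 kg·m².
Total I = 0.13701 + 0.468 + 0.49124 + 1.752 = 2.8483 kg·m².

2.85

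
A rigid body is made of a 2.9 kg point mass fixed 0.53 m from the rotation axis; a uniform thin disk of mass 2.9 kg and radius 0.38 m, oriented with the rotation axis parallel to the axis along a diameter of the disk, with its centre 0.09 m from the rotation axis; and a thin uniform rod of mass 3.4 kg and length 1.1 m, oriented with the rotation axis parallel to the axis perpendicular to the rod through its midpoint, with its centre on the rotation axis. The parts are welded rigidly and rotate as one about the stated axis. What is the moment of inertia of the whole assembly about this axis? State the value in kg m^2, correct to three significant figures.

1.29

Point mass: I_cm = 0; centre at d = 0.53 m, so I = I_cm + Md² gives I = 0 + (2.9)(0.53)² = 0.81461 kg m^2.
Thin disk: I_cm = (1/4)MR² = (1/4)(2.9)(0.38)² = 0.10469 kg m^2; centre at d = 0.09 m, so I = I_cm + Md² gives I = 0.10469 + (2.9)(0.09)² = 0.12818 kg m^2.
Thin rod: I_cm = (1/12)ML² = (1/12)(3.4)(1.1)² = 0.34283 kg m^2; axis through the centre, so I = 0.34283 kg m^2.
Total I = 0.81461 + 0.12818 + 0.34283 = 1.2856 kg m^2.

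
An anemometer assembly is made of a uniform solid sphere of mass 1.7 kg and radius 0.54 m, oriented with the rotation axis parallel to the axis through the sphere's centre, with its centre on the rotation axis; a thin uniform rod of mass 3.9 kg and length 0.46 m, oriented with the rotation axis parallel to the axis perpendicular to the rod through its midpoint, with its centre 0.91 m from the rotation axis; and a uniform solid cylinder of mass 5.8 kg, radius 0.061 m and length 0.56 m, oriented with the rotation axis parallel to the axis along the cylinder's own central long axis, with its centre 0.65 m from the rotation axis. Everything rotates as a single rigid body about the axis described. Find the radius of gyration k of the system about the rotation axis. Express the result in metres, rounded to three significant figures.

0.723

Solid sphere: I_cm = (2/5)MR² = (2/5)(1.7)(0.54)² = 0.19829 kg m^2; axis through the centre, so I = 0.19829 kg m^2.
Thin rod: I_cm = (1/12)ML² = (1/12)(3.9)(0.46)² = 0.06877 kg m^2; centre at d = 0.91 m, so the parallel axis theorem gives I = 0.06877 + (3.9)(0.91)² = 3.2984 kg m^2.
Solid cylinder: I_cm = (1/2)MR² = (1/2)(5.8)(0.061)² = 0.010791 kg m^2; centre at d = 0.65 m, so the parallel axis theorem gives I = 0.010791 + (5.8)(0.65)² = 2.4613 kg m^2.
Total I = 5.9579 kg m^2; total mass M = 11.4 kg.
k = √(I/M) = √(5.9579/11.4) = 0.72293 m.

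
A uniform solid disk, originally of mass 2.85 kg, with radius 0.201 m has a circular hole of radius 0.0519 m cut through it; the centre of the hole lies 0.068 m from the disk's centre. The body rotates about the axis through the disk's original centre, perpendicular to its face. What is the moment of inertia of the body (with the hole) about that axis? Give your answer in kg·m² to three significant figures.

0.0564

Unpierced body about its centre: I₀ = (1/2)MR² = (1/2)(2.85)(0.201)² = 0.057571 kg·m².
The removed disk has mass m = M·(r/R)² = (2.85)(0.0519/0.201)² = 0.19001 kg (same uniform areal density).
Its moment of inertia about the rotation axis (parallel-axis theorem): I_hole = (1/2)mr² + md² = (1/2)(0.19001)(0.0519)² + (0.19001)(0.068)² = 0.0011345 kg·m².
Treating the hole as negative mass, I = I₀ − I_hole = 0.057571 − 0.0011345 = 0.056437 kg·m².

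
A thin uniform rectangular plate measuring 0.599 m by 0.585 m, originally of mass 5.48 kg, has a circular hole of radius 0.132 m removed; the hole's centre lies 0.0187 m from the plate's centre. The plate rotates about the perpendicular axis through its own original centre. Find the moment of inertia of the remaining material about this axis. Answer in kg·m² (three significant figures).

0.312

Unpierced body about its centre: I₀ = (1/12)M(a²+b²) = (1/12)(5.48)[(0.599)² + (0.585)²] = 0.32014 kg·m².
The removed disk has mass m = M·πr²/(ab) = (5.48)·π(0.132)²/(0.599·0.585) = 0.85604 kg (same uniform areal density).
Its moment of inertia about the rotation axis (parallel-axis theorem): I_hole = (1/2)mr² + md² = (1/2)(0.85604)(0.132)² + (0.85604)(0.0187)² = 0.0077572 kg·m².
Treating the hole as negative mass, I = I₀ − I_hole = 0.32014 − 0.0077572 = 0.31238 kg·m².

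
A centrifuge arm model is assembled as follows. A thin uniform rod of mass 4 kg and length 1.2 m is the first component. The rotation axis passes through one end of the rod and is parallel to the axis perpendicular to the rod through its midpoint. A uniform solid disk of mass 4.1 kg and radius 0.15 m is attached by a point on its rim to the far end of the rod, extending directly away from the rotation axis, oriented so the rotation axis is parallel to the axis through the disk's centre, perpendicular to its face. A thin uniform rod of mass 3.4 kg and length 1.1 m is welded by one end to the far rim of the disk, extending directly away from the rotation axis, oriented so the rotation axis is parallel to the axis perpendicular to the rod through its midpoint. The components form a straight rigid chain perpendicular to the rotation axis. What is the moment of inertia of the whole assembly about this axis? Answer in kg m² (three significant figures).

Thin rod: I_cm = (1/12)ML² = (1/12)(4)(1.2)² = 0.48 kg m²; centre at d = 0.6 m, so I = I_cm + Md² gives I = 0.48 + (4)(0.6)² = 1.92 kg m².
Solid disk: I_cm = (1/2)MR² = (1/2)(4.1)(0.15)² = 0.046125 kg m²; centre at d = 0.6 + 0.6 + 0.15 = 1.35 m, so I = I_cm + Md² gives I = 0.046125 + (4.1)(1.35)² = 7.5184 kg m².
Thin rod: I_cm = (1/12)ML² = (1/12)(3.4)(1.1)² = 0.34283 kg m²; centre at d = 0.6 + 0.6 + 0.15 + 0.15 + 0.55 = 2.05 m, so I = I_cm + Md² gives I = 0.34283 + (3.4)(2.05)² = 14.631 kg m².
Total I = 1.92 + 7.5184 + 14.631 = 24.07 kg m².

24.1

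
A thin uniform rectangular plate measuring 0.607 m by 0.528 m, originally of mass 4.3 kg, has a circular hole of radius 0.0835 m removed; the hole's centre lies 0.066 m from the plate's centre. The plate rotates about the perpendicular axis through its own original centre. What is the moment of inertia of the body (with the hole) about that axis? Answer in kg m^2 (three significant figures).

Unpierced body about its centre: I₀ = (1/12)M(a²+b²) = (1/12)(4.3)[(0.607)² + (0.528)²] = 0.23193 kg m^2.
The removed disk has mass m = M·πr²/(ab) = (4.3)·π(0.0835)²/(0.607·0.528) = 0.29388 kg (same uniform areal density).
Its moment of inertia about the rotation axis (parallel-axis theorem): I_hole = (1/2)mr² + md² = (1/2)(0.29388)(0.0835)² + (0.29388)(0.066)² = 0.0023046 kg m^2.
Treating the hole as negative mass, I = I₀ − I_hole = 0.23193 − 0.0023046 = 0.22962 kg m^2.

0.230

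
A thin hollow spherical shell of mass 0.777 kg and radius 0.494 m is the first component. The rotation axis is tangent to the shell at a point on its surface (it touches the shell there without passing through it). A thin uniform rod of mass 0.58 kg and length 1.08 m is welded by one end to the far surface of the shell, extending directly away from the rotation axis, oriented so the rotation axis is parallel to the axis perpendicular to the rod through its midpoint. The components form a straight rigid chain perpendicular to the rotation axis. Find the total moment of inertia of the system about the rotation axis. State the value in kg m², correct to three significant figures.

1.73

Spherical shell: I_cm = (2/3)MR² = (2/3)(0.777)(0.494)² = 0.12641 kg m²; centre at d = 0.494 m, so I = I_cm + Md² gives I = 0.12641 + (0.777)(0.494)² = 0.31603 kg m².
Thin rod: I_cm = (1/12)ML² = (1/12)(0.58)(1.08)² = 0.056376 kg m²; centre at d = 0.494 + 0.494 + 0.54 = 1.528 m, so I = I_cm + Md² gives I = 0.056376 + (0.58)(1.528)² = 1.4106 kg m².
Total I = 0.31603 + 1.4106 = 1.7266 kg m².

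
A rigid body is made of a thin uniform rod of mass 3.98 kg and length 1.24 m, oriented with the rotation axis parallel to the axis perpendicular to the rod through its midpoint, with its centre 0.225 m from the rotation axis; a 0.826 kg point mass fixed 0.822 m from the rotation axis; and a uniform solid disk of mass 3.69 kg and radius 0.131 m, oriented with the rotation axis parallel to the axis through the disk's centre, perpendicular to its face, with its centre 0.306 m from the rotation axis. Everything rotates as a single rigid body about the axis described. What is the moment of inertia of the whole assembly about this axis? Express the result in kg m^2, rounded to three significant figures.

Thin rod: I_cm = (1/12)ML² = (1/12)(3.98)(1.24)² = 0.50997 kg m^2; centre at d = 0.225 m, so I = I_cm + Md² gives I = 0.50997 + (3.98)(0.225)² = 0.71146 kg m^2.
Point mass: I_cm = 0; centre at d = 0.822 m, so I = I_cm + Md² gives I = 0 + (0.826)(0.822)² = 0.55811 kg m^2.
Solid disk: I_cm = (1/2)MR² = (1/2)(3.69)(0.131)² = 0.031662 kg m^2; centre at d = 0.306 m, so I = I_cm + Md² gives I = 0.031662 + (3.69)(0.306)² = 0.37718 kg m^2.
Total I = 0.71146 + 0.55811 + 0.37718 = 1.6468 kg m^2.

1.65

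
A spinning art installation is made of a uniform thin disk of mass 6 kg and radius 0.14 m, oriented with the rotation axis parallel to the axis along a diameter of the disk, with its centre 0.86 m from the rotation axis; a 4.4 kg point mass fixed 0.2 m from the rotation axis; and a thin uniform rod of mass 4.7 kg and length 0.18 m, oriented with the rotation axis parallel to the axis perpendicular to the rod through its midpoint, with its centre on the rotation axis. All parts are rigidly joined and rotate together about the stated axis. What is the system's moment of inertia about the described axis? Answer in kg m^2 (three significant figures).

4.66

Thin disk: I_cm = (1/4)MR² = (1/4)(6)(0.14)² = 0.0294 kg m^2; centre at d = 0.86 m, so I = I_cm + Md² gives I = 0.0294 + (6)(0.86)² = 4.467 kg m^2.
Point mass: I_cm = 0; centre at d = 0.2 m, so I = I_cm + Md² gives I = 0 + (4.4)(0.2)² = 0.176 kg m^2.
Thin rod: I_cm = (1/12)ML² = (1/12)(4.7)(0.18)² = 0.01269 kg m^2; axis through the centre, so I = 0.01269 kg m^2.
Total I = 4.467 + 0.176 + 0.01269 = 4.6557 kg m^2.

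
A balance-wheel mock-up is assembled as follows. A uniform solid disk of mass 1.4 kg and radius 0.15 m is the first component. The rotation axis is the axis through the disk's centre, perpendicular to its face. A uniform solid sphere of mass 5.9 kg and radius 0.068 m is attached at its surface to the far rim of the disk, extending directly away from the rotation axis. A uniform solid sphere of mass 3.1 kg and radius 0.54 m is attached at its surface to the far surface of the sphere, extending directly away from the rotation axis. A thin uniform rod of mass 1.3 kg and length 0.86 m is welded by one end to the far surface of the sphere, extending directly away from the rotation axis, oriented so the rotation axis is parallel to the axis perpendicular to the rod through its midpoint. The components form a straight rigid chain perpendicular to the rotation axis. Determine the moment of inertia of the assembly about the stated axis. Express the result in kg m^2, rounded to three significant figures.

Solid disk: I_cm = (1/2)MR² = (1/2)(1.4)(0.15)² = 0.01575 kg m^2; axis through the centre, so I = 0.01575 kg m^2.
Solid sphere: I_cm = (2/5)MR² = (2/5)(5.9)(0.068)² = 0.010913 kg m^2; centre at d = 0.15 + 0.068 = 0.218 m, so I = I_cm + Md² gives I = 0.010913 + (5.9)(0.218)² = 0.2913 kg m^2.
Solid sphere: I_cm = (2/5)MR² = (2/5)(3.1)(0.54)² = 0.36158 kg m^2; centre at d = 0.15 + 0.068 + 0.068 + 0.54 = 0.826 m, so I = I_cm + Md² gives I = 0.36158 + (3.1)(0.826)² = 2.4766 kg m^2.
Thin rod: I_cm = (1/12)ML² = (1/12)(1.3)(0.86)² = 0.080123 kg m^2; centre at d = 0.15 + 0.068 + 0.068 + 0.54 + 0.54 + 0.43 = 1.796 m, so I = I_cm + Md² gives I = 0.080123 + (1.3)(1.796)² = 4.2734 kg m^2.
Total I = 0.01575 + 0.2913 + 2.4766 + 4.2734 = 7.0571 kg m^2.

7.06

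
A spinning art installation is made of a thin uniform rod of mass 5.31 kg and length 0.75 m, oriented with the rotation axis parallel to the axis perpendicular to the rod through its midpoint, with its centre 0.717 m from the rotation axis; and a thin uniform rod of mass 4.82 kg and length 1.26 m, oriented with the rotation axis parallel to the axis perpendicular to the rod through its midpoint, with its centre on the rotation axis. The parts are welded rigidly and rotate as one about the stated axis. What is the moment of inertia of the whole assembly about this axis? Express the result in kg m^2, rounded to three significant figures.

Thin rod: I_cm = (1/12)ML² = (1/12)(5.31)(0.75)² = 0.24891 kg m^2; centre at d = 0.717 m, so the parallel axis theorem gives I = 0.24891 + (5.31)(0.717)² = 2.9787 kg m^2.
Thin rod: I_cm = (1/12)ML² = (1/12)(4.82)(1.26)² = 0.63769 kg m^2; axis through the centre, so I = 0.63769 kg m^2.
Total I = 2.9787 + 0.63769 = 3.6164 kg m^2.

3.62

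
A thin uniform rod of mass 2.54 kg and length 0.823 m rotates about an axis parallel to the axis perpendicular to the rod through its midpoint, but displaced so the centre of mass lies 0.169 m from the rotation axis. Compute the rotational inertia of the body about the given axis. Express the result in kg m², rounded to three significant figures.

0.216

I_cm = (1/12)ML² = (1/12)(2.54)(0.823)² = 0.14337 kg m²; centre at d = 0.169 m, so I = I_cm + Md² gives I = 0.14337 + (2.54)(0.169)² = 0.21591 kg m².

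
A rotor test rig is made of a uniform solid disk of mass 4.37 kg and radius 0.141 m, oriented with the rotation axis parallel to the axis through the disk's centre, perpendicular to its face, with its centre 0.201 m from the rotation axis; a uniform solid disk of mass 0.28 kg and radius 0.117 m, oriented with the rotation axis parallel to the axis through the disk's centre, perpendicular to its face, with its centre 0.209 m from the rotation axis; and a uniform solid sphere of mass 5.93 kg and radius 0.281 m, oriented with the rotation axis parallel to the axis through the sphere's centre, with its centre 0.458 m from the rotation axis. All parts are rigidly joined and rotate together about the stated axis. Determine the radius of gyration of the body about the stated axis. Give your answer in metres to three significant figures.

0.397

Solid disk: I_cm = (1/2)MR² = (1/2)(4.37)(0.141)² = 0.04344 kg m²; centre at d = 0.201 m, so the parallel axis theorem gives I = 0.04344 + (4.37)(0.201)² = 0.21999 kg m².
Solid disk: I_cm = (1/2)MR² = (1/2)(0.28)(0.117)² = 0.0019165 kg m²; centre at d = 0.209 m, so the parallel axis theorem gives I = 0.0019165 + (0.28)(0.209)² = 0.014147 kg m².
Solid sphere: I_cm = (2/5)MR² = (2/5)(5.93)(0.281)² = 0.1873 kg m²; centre at d = 0.458 m, so the parallel axis theorem gives I = 0.1873 + (5.93)(0.458)² = 1.4312 kg m².
Total I = 1.6653 kg m²; total mass M = 10.58 kg.
k = √(I/M) = √(1.6653/10.58) = 0.39674 m.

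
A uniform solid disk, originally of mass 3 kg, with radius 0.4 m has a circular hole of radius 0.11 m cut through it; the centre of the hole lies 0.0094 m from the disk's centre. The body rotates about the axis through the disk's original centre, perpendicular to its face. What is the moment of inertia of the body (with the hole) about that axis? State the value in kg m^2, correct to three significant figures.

Unpierced body about its centre: I₀ = (1/2)MR² = (1/2)(3)(0.4)² = 0.24 kg m^2.
The removed disk has mass m = M·(r/R)² = (3)(0.11/0.4)² = 0.22687 kg (same uniform areal density).
Its moment of inertia about the rotation axis (parallel-axis theorem): I_hole = (1/2)mr² + md² = (1/2)(0.22687)(0.11)² + (0.22687)(0.0094)² = 0.0013926 kg m^2.
Treating the hole as negative mass, I = I₀ − I_hole = 0.24 − 0.0013926 = 0.23861 kg m^2.

0.239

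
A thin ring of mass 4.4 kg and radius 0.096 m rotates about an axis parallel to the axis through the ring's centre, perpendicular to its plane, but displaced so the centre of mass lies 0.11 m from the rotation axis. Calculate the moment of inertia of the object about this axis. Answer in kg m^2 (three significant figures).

0.0938

I_cm = MR² = (4.4)(0.096)² = 0.04055 kg m^2; centre at d = 0.11 m, so the parallel axis theorem gives I = 0.04055 + (4.4)(0.11)² = 0.09379 kg m^2.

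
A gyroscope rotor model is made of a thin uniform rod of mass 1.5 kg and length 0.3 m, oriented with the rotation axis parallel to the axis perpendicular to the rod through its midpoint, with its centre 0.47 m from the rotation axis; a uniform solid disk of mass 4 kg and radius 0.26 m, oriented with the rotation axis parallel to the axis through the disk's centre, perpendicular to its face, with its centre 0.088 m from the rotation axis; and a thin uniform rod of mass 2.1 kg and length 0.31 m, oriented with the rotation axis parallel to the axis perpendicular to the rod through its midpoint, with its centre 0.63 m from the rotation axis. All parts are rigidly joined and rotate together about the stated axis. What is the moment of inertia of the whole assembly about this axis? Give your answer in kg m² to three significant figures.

Thin rod: I_cm = (1/12)ML² = (1/12)(1.5)(0.3)² = 0.01125 kg m²; centre at d = 0.47 m, so I = I_cm + Md² gives I = 0.01125 + (1.5)(0.47)² = 0.3426 kg m².
Solid disk: I_cm = (1/2)MR² = (1/2)(4)(0.26)² = 0.1352 kg m²; centre at d = 0.088 m, so I = I_cm + Md² gives I = 0.1352 + (4)(0.088)² = 0.16618 kg m².
Thin rod: I_cm = (1/12)ML² = (1/12)(2.1)(0.31)² = 0.016817 kg m²; centre at d = 0.63 m, so I = I_cm + Md² gives I = 0.016817 + (2.1)(0.63)² = 0.85031 kg m².
Total I = 0.3426 + 0.16618 + 0.85031 = 1.3591 kg m².

1.36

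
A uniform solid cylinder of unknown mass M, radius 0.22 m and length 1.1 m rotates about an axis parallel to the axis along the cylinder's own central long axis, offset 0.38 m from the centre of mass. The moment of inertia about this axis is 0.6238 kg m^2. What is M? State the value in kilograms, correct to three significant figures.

I = I_cm + Md² = (1/2)MR² + Md² = M·[0.5·(0.22)² + (0.38)²] = M·0.1686.
So M = 0.6238 / 0.1686 = 3.6999 kg.

3.70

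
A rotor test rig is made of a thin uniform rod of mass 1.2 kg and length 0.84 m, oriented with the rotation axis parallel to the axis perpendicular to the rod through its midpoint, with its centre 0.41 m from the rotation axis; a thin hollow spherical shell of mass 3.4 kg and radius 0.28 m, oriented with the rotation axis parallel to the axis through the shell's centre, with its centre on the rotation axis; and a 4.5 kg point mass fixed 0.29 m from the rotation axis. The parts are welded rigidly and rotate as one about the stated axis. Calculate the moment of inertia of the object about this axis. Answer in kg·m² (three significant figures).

Thin rod: I_cm = (1/12)ML² = (1/12)(1.2)(0.84)² = 0.07056 kg·m²; centre at d = 0.41 m, so the parallel axis theorem gives I = 0.07056 + (1.2)(0.41)² = 0.27228 kg·m².
Spherical shell: I_cm = (2/3)MR² = (2/3)(3.4)(0.28)² = 0.17771 kg·m²; axis through the centre, so I = 0.17771 kg·m².
Point mass: I_cm = 0; centre at d = 0.29 m, so the parallel axis theorem gives I = 0 + (4.5)(0.29)² = 0.37845 kg·m².
Total I = 0.27228 + 0.17771 + 0.37845 = 0.82844 kg·m².

0.828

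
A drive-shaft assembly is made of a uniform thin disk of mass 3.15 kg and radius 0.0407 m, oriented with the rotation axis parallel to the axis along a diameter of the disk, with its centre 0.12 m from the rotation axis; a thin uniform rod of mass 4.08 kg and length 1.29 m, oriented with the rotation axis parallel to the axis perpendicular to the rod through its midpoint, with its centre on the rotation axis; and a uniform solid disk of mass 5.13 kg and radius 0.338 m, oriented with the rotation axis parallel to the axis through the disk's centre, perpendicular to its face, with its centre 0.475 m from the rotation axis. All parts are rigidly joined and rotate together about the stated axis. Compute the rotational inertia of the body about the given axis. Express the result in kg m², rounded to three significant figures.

2.06

Thin disk: I_cm = (1/4)MR² = (1/4)(3.15)(0.0407)² = 0.0013045 kg m²; centre at d = 0.12 m, so the parallel axis theorem gives I = 0.0013045 + (3.15)(0.12)² = 0.046664 kg m².
Thin rod: I_cm = (1/12)ML² = (1/12)(4.08)(1.29)² = 0.56579 kg m²; axis through the centre, so I = 0.56579 kg m².
Solid disk: I_cm = (1/2)MR² = (1/2)(5.13)(0.338)² = 0.29304 kg m²; centre at d = 0.475 m, so the parallel axis theorem gives I = 0.29304 + (5.13)(0.475)² = 1.4505 kg m².
Total I = 0.046664 + 0.56579 + 1.4505 = 2.063 kg m².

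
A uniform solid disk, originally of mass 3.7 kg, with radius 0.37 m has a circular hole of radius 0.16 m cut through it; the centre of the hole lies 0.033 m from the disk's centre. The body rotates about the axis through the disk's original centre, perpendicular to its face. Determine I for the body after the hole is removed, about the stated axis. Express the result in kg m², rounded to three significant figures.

0.244

Unpierced body about its centre: I₀ = (1/2)MR² = (1/2)(3.7)(0.37)² = 0.25327 kg m².
The removed disk has mass m = M·(r/R)² = (3.7)(0.16/0.37)² = 0.69189 kg (same uniform areal density).
Its moment of inertia about the rotation axis (parallel-axis theorem): I_hole = (1/2)mr² + md² = (1/2)(0.69189)(0.16)² + (0.69189)(0.033)² = 0.0096097 kg m².
Treating the hole as negative mass, I = I₀ − I_hole = 0.25327 − 0.0096097 = 0.24366 kg m².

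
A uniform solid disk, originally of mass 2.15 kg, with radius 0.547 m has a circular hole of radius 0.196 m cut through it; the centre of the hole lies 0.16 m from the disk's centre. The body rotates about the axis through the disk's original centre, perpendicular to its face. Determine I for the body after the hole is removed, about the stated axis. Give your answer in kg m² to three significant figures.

0.309

Unpierced body about its centre: I₀ = (1/2)MR² = (1/2)(2.15)(0.547)² = 0.32165 kg m².
The removed disk has mass m = M·(r/R)² = (2.15)(0.196/0.547)² = 0.27604 kg (same uniform areal density).
Its moment of inertia about the rotation axis (parallel-axis theorem): I_hole = (1/2)mr² + md² = (1/2)(0.27604)(0.196)² + (0.27604)(0.16)² = 0.012369 kg m².
Treating the hole as negative mass, I = I₀ − I_hole = 0.32165 − 0.012369 = 0.30928 kg m².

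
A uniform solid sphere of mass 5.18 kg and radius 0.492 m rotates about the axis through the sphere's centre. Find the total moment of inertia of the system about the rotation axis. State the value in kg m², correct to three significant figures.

0.502

I_cm = (2/5)MR² = (2/5)(5.18)(0.492)² = 0.50156 kg m²; axis through the centre, so I = 0.50156 kg m².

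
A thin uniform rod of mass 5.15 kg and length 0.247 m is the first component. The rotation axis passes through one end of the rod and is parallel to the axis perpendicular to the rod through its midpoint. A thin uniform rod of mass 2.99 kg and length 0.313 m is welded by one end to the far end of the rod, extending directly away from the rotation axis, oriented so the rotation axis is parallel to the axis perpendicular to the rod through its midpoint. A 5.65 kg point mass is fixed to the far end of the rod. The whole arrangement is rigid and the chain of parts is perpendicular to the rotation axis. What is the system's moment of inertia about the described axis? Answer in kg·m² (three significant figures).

Thin rod: I_cm = (1/12)ML² = (1/12)(5.15)(0.247)² = 0.026183 kg·m²; centre at d = 0.1235 m, so I = I_cm + Md² gives I = 0.026183 + (5.15)(0.1235)² = 0.10473 kg·m².
Thin rod: I_cm = (1/12)ML² = (1/12)(2.99)(0.313)² = 0.024411 kg·m²; centre at d = 0.1235 + 0.1235 + 0.1565 = 0.4035 m, so I = I_cm + Md² gives I = 0.024411 + (2.99)(0.4035)² = 0.51122 kg·m².
Point mass: I_cm = 0; centre at d = 0.1235 + 0.1235 + 0.1565 + 0.1565 = 0.56 m, so I = I_cm + Md² gives I = 0 + (5.65)(0.56)² = 1.7718 kg·m².
Total I = 0.10473 + 0.51122 + 1.7718 = 2.3878 kg·m².

2.39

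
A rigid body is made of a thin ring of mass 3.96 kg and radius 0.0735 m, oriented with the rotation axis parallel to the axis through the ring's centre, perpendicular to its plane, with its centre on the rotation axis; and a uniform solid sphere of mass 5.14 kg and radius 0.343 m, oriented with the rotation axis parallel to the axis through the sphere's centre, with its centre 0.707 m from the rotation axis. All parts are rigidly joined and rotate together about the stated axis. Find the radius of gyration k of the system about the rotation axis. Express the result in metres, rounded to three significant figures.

0.558

Thin ring: I_cm = MR² = (3.96)(0.0735)² = 0.021393 kg m²; axis through the centre, so I = 0.021393 kg m².
Solid sphere: I_cm = (2/5)MR² = (2/5)(5.14)(0.343)² = 0.24189 kg m²; centre at d = 0.707 m, so the parallel axis theorem gives I = 0.24189 + (5.14)(0.707)² = 2.8111 kg m².
Total I = 2.8325 kg m²; total mass M = 9.1 kg.
k = √(I/M) = √(2.8325/9.1) = 0.55791 m.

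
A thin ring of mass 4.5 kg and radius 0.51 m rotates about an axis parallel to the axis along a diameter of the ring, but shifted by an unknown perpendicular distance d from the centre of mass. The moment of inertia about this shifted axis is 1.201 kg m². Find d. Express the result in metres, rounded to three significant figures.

0.370

About the centre-of-mass axis, I_cm = (1/2)MR² = (1/2)(4.5)(0.51)² = 0.58522 kg m².
Parallel axis theorem: I = I_cm + Md², so Md² = 1.201 − 0.58522 = 0.61578 kg m².
d = √(0.61578 / 4.5) = 0.36992 m.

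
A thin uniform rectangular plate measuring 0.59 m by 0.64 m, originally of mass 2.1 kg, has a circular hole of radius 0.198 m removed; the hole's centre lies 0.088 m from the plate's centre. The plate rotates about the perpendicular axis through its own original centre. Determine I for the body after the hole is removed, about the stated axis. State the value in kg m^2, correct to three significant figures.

Unpierced body about its centre: I₀ = (1/12)M(a²+b²) = (1/12)(2.1)[(0.59)² + (0.64)²] = 0.1326 kg m^2.
The removed disk has mass m = M·πr²/(ab) = (2.1)·π(0.198)²/(0.59·0.64) = 0.68496 kg (same uniform areal density).
Its moment of inertia about the rotation axis (parallel-axis theorem): I_hole = (1/2)mr² + md² = (1/2)(0.68496)(0.198)² + (0.68496)(0.088)² = 0.018731 kg m^2.
Treating the hole as negative mass, I = I₀ − I_hole = 0.1326 − 0.018731 = 0.11387 kg m^2.

0.114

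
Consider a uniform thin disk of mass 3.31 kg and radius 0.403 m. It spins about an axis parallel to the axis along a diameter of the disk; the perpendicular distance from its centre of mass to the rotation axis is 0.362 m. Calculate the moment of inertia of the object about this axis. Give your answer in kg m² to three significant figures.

0.568

I_cm = (1/4)MR² = (1/4)(3.31)(0.403)² = 0.13439 kg m²; centre at d = 0.362 m, so the parallel axis theorem gives I = 0.13439 + (3.31)(0.362)² = 0.56815 kg m².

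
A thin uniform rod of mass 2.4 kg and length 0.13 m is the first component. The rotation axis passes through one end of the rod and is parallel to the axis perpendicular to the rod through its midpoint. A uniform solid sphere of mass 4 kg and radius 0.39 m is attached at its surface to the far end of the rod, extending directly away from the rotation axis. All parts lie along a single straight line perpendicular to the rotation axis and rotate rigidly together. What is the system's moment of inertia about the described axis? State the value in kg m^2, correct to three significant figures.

1.34

Thin rod: I_cm = (1/12)ML² = (1/12)(2.4)(0.13)² = 0.00338 kg m^2; centre at d = 0.065 m, so I = I_cm + Md² gives I = 0.00338 + (2.4)(0.065)² = 0.01352 kg m^2.
Solid sphere: I_cm = (2/5)MR² = (2/5)(4)(0.39)² = 0.24336 kg m^2; centre at d = 0.065 + 0.065 + 0.39 = 0.52 m, so I = I_cm + Md² gives I = 0.24336 + (4)(0.52)² = 1.325 kg m^2.
Total I = 0.01352 + 1.325 = 1.3385 kg m^2.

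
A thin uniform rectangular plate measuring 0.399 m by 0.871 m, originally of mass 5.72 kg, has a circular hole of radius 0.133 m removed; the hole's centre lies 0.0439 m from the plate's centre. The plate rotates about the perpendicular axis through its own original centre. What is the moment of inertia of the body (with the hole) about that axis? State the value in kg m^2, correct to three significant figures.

Unpierced body about its centre: I₀ = (1/12)M(a²+b²) = (1/12)(5.72)[(0.399)² + (0.871)²] = 0.4375 kg m^2.
The removed disk has mass m = M·πr²/(ab) = (5.72)·π(0.133)²/(0.399·0.871) = 0.91466 kg (same uniform areal density).
Its moment of inertia about the rotation axis (parallel-axis theorem): I_hole = (1/2)mr² + md² = (1/2)(0.91466)(0.133)² + (0.91466)(0.0439)² = 0.0098524 kg m^2.
Treating the hole as negative mass, I = I₀ − I_hole = 0.4375 − 0.0098524 = 0.42765 kg m^2.

0.428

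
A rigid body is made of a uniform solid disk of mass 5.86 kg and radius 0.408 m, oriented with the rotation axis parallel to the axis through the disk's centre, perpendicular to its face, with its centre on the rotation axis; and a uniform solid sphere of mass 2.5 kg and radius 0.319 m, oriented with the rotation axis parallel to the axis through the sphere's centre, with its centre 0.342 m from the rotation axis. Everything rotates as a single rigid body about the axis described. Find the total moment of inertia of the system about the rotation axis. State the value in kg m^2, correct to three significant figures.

Solid disk: I_cm = (1/2)MR² = (1/2)(5.86)(0.408)² = 0.48774 kg m^2; axis through the centre, so I = 0.48774 kg m^2.
Solid sphere: I_cm = (2/5)MR² = (2/5)(2.5)(0.319)² = 0.10176 kg m^2; centre at d = 0.342 m, so I = I_cm + Md² gives I = 0.10176 + (2.5)(0.342)² = 0.39417 kg m^2.
Total I = 0.48774 + 0.39417 = 0.88191 kg m^2.

0.882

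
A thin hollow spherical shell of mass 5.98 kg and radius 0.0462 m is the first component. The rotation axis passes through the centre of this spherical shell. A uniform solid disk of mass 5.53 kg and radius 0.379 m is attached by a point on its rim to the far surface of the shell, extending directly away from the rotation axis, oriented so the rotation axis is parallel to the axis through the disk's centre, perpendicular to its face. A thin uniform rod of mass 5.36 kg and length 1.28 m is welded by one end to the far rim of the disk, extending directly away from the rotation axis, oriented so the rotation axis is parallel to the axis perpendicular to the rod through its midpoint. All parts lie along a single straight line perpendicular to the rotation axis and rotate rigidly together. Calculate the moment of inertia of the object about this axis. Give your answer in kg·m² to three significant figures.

Spherical shell: I_cm = (2/3)MR² = (2/3)(5.98)(0.0462)² = 0.0085093 kg·m²; axis through the centre, so I = 0.0085093 kg·m².
Solid disk: I_cm = (1/2)MR² = (1/2)(5.53)(0.379)² = 0.39717 kg·m²; centre at d = 0.0462 + 0.379 = 0.4252 m, so I = I_cm + Md² gives I = 0.39717 + (5.53)(0.4252)² = 1.397 kg·m².
Thin rod: I_cm = (1/12)ML² = (1/12)(5.36)(1.28)² = 0.73182 kg·m²; centre at d = 0.0462 + 0.379 + 0.379 + 0.64 = 1.4442 m, so I = I_cm + Md² gives I = 0.73182 + (5.36)(1.4442)² = 11.911 kg·m².
Total I = 0.0085093 + 1.397 + 11.911 = 13.317 kg·m².

13.3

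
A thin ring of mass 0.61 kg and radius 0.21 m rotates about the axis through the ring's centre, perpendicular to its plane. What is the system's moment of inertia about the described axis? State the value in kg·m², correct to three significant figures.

0.0269

I_cm = MR² = (0.61)(0.21)² = 0.026901 kg·m²; axis through the centre, so I = 0.026901 kg·m².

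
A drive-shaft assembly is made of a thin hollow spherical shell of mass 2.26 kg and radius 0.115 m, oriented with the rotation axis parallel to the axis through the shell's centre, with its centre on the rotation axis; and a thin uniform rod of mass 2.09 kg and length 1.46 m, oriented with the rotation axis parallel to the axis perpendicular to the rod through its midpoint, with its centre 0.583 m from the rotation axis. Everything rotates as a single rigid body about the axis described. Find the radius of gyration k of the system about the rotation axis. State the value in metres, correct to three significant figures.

0.503

Spherical shell: I_cm = (2/3)MR² = (2/3)(2.26)(0.115)² = 0.019926 kg·m²; axis through the centre, so I = 0.019926 kg·m².
Thin rod: I_cm = (1/12)ML² = (1/12)(2.09)(1.46)² = 0.37125 kg·m²; centre at d = 0.583 m, so I = I_cm + Md² gives I = 0.37125 + (2.09)(0.583)² = 1.0816 kg·m².
Total I = 1.1015 kg·m²; total mass M = 4.35 kg.
k = √(I/M) = √(1.1015/4.35) = 0.50322 m.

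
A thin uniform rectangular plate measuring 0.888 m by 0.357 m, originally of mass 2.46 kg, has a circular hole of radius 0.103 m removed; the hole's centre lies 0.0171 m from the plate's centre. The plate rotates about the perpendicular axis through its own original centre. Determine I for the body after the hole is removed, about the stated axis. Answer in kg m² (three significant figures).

0.186

Unpierced body about its centre: I₀ = (1/12)M(a²+b²) = (1/12)(2.46)[(0.888)² + (0.357)²] = 0.18778 kg m².
The removed disk has mass m = M·πr²/(ab) = (2.46)·π(0.103)²/(0.888·0.357) = 0.25863 kg (same uniform areal density).
Its moment of inertia about the rotation axis (parallel-axis theorem): I_hole = (1/2)mr² + md² = (1/2)(0.25863)(0.103)² + (0.25863)(0.0171)² = 0.0014475 kg m².
Treating the hole as negative mass, I = I₀ − I_hole = 0.18778 − 0.0014475 = 0.18633 kg m².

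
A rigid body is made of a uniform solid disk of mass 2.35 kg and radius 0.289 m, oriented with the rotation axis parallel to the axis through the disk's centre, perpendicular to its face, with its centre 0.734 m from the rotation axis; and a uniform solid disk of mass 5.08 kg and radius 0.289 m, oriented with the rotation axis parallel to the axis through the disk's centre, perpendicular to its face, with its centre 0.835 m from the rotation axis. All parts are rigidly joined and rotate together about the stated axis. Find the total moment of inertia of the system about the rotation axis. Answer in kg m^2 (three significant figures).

Solid disk: I_cm = (1/2)MR² = (1/2)(2.35)(0.289)² = 0.098137 kg m^2; centre at d = 0.734 m, so I = I_cm + Md² gives I = 0.098137 + (2.35)(0.734)² = 1.3642 kg m^2.
Solid disk: I_cm = (1/2)MR² = (1/2)(5.08)(0.289)² = 0.21214 kg m^2; centre at d = 0.835 m, so I = I_cm + Md² gives I = 0.21214 + (5.08)(0.835)² = 3.754 kg m^2.
Total I = 1.3642 + 3.754 = 5.1183 kg m^2.

5.12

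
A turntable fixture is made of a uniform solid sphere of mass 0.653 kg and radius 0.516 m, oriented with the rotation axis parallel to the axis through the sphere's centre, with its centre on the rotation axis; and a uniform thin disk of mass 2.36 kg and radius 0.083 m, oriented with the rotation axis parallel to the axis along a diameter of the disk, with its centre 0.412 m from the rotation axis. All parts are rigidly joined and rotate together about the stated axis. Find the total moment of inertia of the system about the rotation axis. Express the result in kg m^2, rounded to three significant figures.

Solid sphere: I_cm = (2/5)MR² = (2/5)(0.653)(0.516)² = 0.069546 kg m^2; axis through the centre, so I = 0.069546 kg m^2.
Thin disk: I_cm = (1/4)MR² = (1/4)(2.36)(0.083)² = 0.0040645 kg m^2; centre at d = 0.412 m, so the parallel axis theorem gives I = 0.0040645 + (2.36)(0.412)² = 0.40466 kg m^2.
Total I = 0.069546 + 0.40466 = 0.47421 kg m^2.

0.474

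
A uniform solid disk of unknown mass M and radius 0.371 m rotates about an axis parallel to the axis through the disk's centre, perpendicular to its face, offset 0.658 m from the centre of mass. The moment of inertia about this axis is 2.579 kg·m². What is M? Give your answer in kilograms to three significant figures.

5.14

I = I_cm + Md² = (1/2)MR² + Md² = M·[0.5·(0.371)² + (0.658)²] = M·0.50178.
So M = 2.579 / 0.50178 = 5.1397 kg.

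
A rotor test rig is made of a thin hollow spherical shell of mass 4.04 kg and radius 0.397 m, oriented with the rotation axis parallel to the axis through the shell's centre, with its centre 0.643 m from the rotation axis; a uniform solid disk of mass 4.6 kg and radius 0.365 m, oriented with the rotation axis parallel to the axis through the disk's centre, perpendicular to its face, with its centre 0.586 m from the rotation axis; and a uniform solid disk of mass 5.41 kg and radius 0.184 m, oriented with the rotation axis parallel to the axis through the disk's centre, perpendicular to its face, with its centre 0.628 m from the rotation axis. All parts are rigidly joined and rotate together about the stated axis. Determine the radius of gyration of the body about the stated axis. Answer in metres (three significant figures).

0.665

Spherical shell: I_cm = (2/3)MR² = (2/3)(4.04)(0.397)² = 0.42449 kg m^2; centre at d = 0.643 m, so the parallel axis theorem gives I = 0.42449 + (4.04)(0.643)² = 2.0948 kg m^2.
Solid disk: I_cm = (1/2)MR² = (1/2)(4.6)(0.365)² = 0.30642 kg m^2; centre at d = 0.586 m, so the parallel axis theorem gives I = 0.30642 + (4.6)(0.586)² = 1.886 kg m^2.
Solid disk: I_cm = (1/2)MR² = (1/2)(5.41)(0.184)² = 0.09158 kg m^2; centre at d = 0.628 m, so the parallel axis theorem gives I = 0.09158 + (5.41)(0.628)² = 2.2252 kg m^2.
Total I = 6.2061 kg m^2; total mass M = 14.05 kg.
k = √(I/M) = √(6.2061/14.05) = 0.66461 m.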